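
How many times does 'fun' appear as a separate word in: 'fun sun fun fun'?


Scanning each word for exact match 'fun':
  Word 1: 'fun' -> MATCH
  Word 2: 'sun' -> no
  Word 3: 'fun' -> MATCH
  Word 4: 'fun' -> MATCH
Total matches: 3

3


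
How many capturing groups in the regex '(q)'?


To count capturing groups, count each '(' that starts a group.
Pattern: '(q)'
Walking through the pattern:
  Position 0: '(' -> group #1
Total capturing groups: 1

1


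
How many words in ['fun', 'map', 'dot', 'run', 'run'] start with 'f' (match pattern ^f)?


Pattern ^f anchors to start of word. Check which words begin with 'f':
  'fun' -> MATCH (starts with 'f')
  'map' -> no
  'dot' -> no
  'run' -> no
  'run' -> no
Matching words: ['fun']
Count: 1

1


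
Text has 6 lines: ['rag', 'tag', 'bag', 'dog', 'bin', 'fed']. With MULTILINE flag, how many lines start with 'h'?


With MULTILINE flag, ^ matches the start of each line.
Lines: ['rag', 'tag', 'bag', 'dog', 'bin', 'fed']
Checking which lines start with 'h':
  Line 1: 'rag' -> no
  Line 2: 'tag' -> no
  Line 3: 'bag' -> no
  Line 4: 'dog' -> no
  Line 5: 'bin' -> no
  Line 6: 'fed' -> no
Matching lines: []
Count: 0

0


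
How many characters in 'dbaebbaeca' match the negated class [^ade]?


Negated class [^ade] matches any char NOT in {a, d, e}
Scanning 'dbaebbaeca':
  pos 0: 'd' -> no (excluded)
  pos 1: 'b' -> MATCH
  pos 2: 'a' -> no (excluded)
  pos 3: 'e' -> no (excluded)
  pos 4: 'b' -> MATCH
  pos 5: 'b' -> MATCH
  pos 6: 'a' -> no (excluded)
  pos 7: 'e' -> no (excluded)
  pos 8: 'c' -> MATCH
  pos 9: 'a' -> no (excluded)
Total matches: 4

4


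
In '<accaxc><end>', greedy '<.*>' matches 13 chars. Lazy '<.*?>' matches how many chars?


Greedy '<.*>' tries to match as MUCH as possible.
Lazy '<.*?>' tries to match as LITTLE as possible.

String: '<accaxc><end>'
Greedy '<.*>' starts at first '<' and extends to the LAST '>': '<accaxc><end>' (13 chars)
Lazy '<.*?>' starts at first '<' and stops at the FIRST '>': '<accaxc>' (8 chars)

8


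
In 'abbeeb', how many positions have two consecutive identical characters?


Looking for consecutive identical characters in 'abbeeb':
  pos 0-1: 'a' vs 'b' -> different
  pos 1-2: 'b' vs 'b' -> MATCH ('bb')
  pos 2-3: 'b' vs 'e' -> different
  pos 3-4: 'e' vs 'e' -> MATCH ('ee')
  pos 4-5: 'e' vs 'b' -> different
Consecutive identical pairs: ['bb', 'ee']
Count: 2

2


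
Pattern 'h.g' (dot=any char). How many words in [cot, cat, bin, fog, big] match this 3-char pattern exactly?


Pattern 'h.g' means: starts with 'h', any single char, ends with 'g'.
Checking each word (must be exactly 3 chars):
  'cot' (len=3): no
  'cat' (len=3): no
  'bin' (len=3): no
  'fog' (len=3): no
  'big' (len=3): no
Matching words: []
Total: 0

0


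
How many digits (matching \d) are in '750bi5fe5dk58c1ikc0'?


\d matches any digit 0-9.
Scanning '750bi5fe5dk58c1ikc0':
  pos 0: '7' -> DIGIT
  pos 1: '5' -> DIGIT
  pos 2: '0' -> DIGIT
  pos 5: '5' -> DIGIT
  pos 8: '5' -> DIGIT
  pos 11: '5' -> DIGIT
  pos 12: '8' -> DIGIT
  pos 14: '1' -> DIGIT
  pos 18: '0' -> DIGIT
Digits found: ['7', '5', '0', '5', '5', '5', '8', '1', '0']
Total: 9

9


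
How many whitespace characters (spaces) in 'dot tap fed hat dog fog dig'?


\s matches whitespace characters (spaces, tabs, etc.).
Text: 'dot tap fed hat dog fog dig'
This text has 7 words separated by spaces.
Number of spaces = number of words - 1 = 7 - 1 = 6

6


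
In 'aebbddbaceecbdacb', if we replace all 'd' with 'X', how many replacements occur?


re.sub('d', 'X', text) replaces every occurrence of 'd' with 'X'.
Text: 'aebbddbaceecbdacb'
Scanning for 'd':
  pos 4: 'd' -> replacement #1
  pos 5: 'd' -> replacement #2
  pos 13: 'd' -> replacement #3
Total replacements: 3

3


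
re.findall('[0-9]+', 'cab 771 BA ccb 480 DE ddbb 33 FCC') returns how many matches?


Pattern '[0-9]+' finds one or more digits.
Text: 'cab 771 BA ccb 480 DE ddbb 33 FCC'
Scanning for matches:
  Match 1: '771'
  Match 2: '480'
  Match 3: '33'
Total matches: 3

3


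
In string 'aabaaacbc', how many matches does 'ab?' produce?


Pattern 'ab?' matches 'a' optionally followed by 'b'.
String: 'aabaaacbc'
Scanning left to right for 'a' then checking next char:
  Match 1: 'a' (a not followed by b)
  Match 2: 'ab' (a followed by b)
  Match 3: 'a' (a not followed by b)
  Match 4: 'a' (a not followed by b)
  Match 5: 'a' (a not followed by b)
Total matches: 5

5


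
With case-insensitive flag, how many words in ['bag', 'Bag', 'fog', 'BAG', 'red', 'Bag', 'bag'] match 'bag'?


Case-insensitive matching: compare each word's lowercase form to 'bag'.
  'bag' -> lower='bag' -> MATCH
  'Bag' -> lower='bag' -> MATCH
  'fog' -> lower='fog' -> no
  'BAG' -> lower='bag' -> MATCH
  'red' -> lower='red' -> no
  'Bag' -> lower='bag' -> MATCH
  'bag' -> lower='bag' -> MATCH
Matches: ['bag', 'Bag', 'BAG', 'Bag', 'bag']
Count: 5

5


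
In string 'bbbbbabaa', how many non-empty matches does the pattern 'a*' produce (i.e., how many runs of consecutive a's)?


Pattern 'a*' matches zero or more a's. We want non-empty runs of consecutive a's.
String: 'bbbbbabaa'
Walking through the string to find runs of a's:
  Run 1: positions 5-5 -> 'a'
  Run 2: positions 7-8 -> 'aa'
Non-empty runs found: ['a', 'aa']
Count: 2

2


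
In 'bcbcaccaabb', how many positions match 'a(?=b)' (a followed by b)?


Lookahead 'a(?=b)' matches 'a' only when followed by 'b'.
String: 'bcbcaccaabb'
Checking each position where char is 'a':
  pos 4: 'a' -> no (next='c')
  pos 7: 'a' -> no (next='a')
  pos 8: 'a' -> MATCH (next='b')
Matching positions: [8]
Count: 1

1


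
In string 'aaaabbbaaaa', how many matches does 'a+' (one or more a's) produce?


Pattern 'a+' matches one or more consecutive a's.
String: 'aaaabbbaaaa'
Scanning for runs of a:
  Match 1: 'aaaa' (length 4)
  Match 2: 'aaaa' (length 4)
Total matches: 2

2


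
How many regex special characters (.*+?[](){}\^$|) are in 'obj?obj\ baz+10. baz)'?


Regex special characters are: . * + ? [ ] ( ) { } \ ^ $ |
Scanning 'obj?obj\ baz+10. baz)':
  pos 3: '?' -> SPECIAL
  pos 7: '\' -> SPECIAL
  pos 12: '+' -> SPECIAL
  pos 15: '.' -> SPECIAL
  pos 20: ')' -> SPECIAL
Special chars found: ['?', '\\', '+', '.', ')']
Total: 5

5


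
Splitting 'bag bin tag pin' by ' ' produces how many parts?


Splitting by ' ' breaks the string at each occurrence of the separator.
Text: 'bag bin tag pin'
Parts after split:
  Part 1: 'bag'
  Part 2: 'bin'
  Part 3: 'tag'
  Part 4: 'pin'
Total parts: 4

4


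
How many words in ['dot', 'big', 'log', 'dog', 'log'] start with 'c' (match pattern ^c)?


Pattern ^c anchors to start of word. Check which words begin with 'c':
  'dot' -> no
  'big' -> no
  'log' -> no
  'dog' -> no
  'log' -> no
Matching words: []
Count: 0

0


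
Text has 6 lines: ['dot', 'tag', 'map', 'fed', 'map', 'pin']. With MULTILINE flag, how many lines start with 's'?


With MULTILINE flag, ^ matches the start of each line.
Lines: ['dot', 'tag', 'map', 'fed', 'map', 'pin']
Checking which lines start with 's':
  Line 1: 'dot' -> no
  Line 2: 'tag' -> no
  Line 3: 'map' -> no
  Line 4: 'fed' -> no
  Line 5: 'map' -> no
  Line 6: 'pin' -> no
Matching lines: []
Count: 0

0


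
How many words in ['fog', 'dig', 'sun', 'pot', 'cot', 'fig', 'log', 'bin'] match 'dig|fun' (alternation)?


Alternation 'dig|fun' matches either 'dig' or 'fun'.
Checking each word:
  'fog' -> no
  'dig' -> MATCH
  'sun' -> no
  'pot' -> no
  'cot' -> no
  'fig' -> no
  'log' -> no
  'bin' -> no
Matches: ['dig']
Count: 1

1


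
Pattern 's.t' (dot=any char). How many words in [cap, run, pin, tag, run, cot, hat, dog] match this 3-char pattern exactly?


Pattern 's.t' means: starts with 's', any single char, ends with 't'.
Checking each word (must be exactly 3 chars):
  'cap' (len=3): no
  'run' (len=3): no
  'pin' (len=3): no
  'tag' (len=3): no
  'run' (len=3): no
  'cot' (len=3): no
  'hat' (len=3): no
  'dog' (len=3): no
Matching words: []
Total: 0

0


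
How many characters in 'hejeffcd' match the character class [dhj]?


Character class [dhj] matches any of: {d, h, j}
Scanning string 'hejeffcd' character by character:
  pos 0: 'h' -> MATCH
  pos 1: 'e' -> no
  pos 2: 'j' -> MATCH
  pos 3: 'e' -> no
  pos 4: 'f' -> no
  pos 5: 'f' -> no
  pos 6: 'c' -> no
  pos 7: 'd' -> MATCH
Total matches: 3

3


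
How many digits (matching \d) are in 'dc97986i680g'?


\d matches any digit 0-9.
Scanning 'dc97986i680g':
  pos 2: '9' -> DIGIT
  pos 3: '7' -> DIGIT
  pos 4: '9' -> DIGIT
  pos 5: '8' -> DIGIT
  pos 6: '6' -> DIGIT
  pos 8: '6' -> DIGIT
  pos 9: '8' -> DIGIT
  pos 10: '0' -> DIGIT
Digits found: ['9', '7', '9', '8', '6', '6', '8', '0']
Total: 8

8


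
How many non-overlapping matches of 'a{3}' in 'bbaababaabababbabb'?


Pattern 'a{3}' matches exactly 3 consecutive a's (greedy, non-overlapping).
String: 'bbaababaabababbabb'
Scanning for runs of a's:
  Run at pos 2: 'aa' (length 2) -> 0 match(es)
  Run at pos 5: 'a' (length 1) -> 0 match(es)
  Run at pos 7: 'aa' (length 2) -> 0 match(es)
  Run at pos 10: 'a' (length 1) -> 0 match(es)
  Run at pos 12: 'a' (length 1) -> 0 match(es)
  Run at pos 15: 'a' (length 1) -> 0 match(es)
Matches found: []
Total: 0

0


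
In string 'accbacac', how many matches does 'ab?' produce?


Pattern 'ab?' matches 'a' optionally followed by 'b'.
String: 'accbacac'
Scanning left to right for 'a' then checking next char:
  Match 1: 'a' (a not followed by b)
  Match 2: 'a' (a not followed by b)
  Match 3: 'a' (a not followed by b)
Total matches: 3

3


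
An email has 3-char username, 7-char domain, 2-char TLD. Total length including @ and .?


An email address has format: username@domain.tld
Username length: 3
'@' character: 1
Domain length: 7
'.' character: 1
TLD length: 2
Total = 3 + 1 + 7 + 1 + 2 = 14

14


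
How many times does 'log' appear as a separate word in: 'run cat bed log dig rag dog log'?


Scanning each word for exact match 'log':
  Word 1: 'run' -> no
  Word 2: 'cat' -> no
  Word 3: 'bed' -> no
  Word 4: 'log' -> MATCH
  Word 5: 'dig' -> no
  Word 6: 'rag' -> no
  Word 7: 'dog' -> no
  Word 8: 'log' -> MATCH
Total matches: 2

2


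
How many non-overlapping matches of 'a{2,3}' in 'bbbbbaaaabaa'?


Pattern 'a{2,3}' matches between 2 and 3 consecutive a's (greedy).
String: 'bbbbbaaaabaa'
Finding runs of a's and applying greedy matching:
  Run at pos 5: 'aaaa' (length 4)
  Run at pos 10: 'aa' (length 2)
Matches: ['aaa', 'aa']
Count: 2

2


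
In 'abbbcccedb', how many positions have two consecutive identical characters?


Looking for consecutive identical characters in 'abbbcccedb':
  pos 0-1: 'a' vs 'b' -> different
  pos 1-2: 'b' vs 'b' -> MATCH ('bb')
  pos 2-3: 'b' vs 'b' -> MATCH ('bb')
  pos 3-4: 'b' vs 'c' -> different
  pos 4-5: 'c' vs 'c' -> MATCH ('cc')
  pos 5-6: 'c' vs 'c' -> MATCH ('cc')
  pos 6-7: 'c' vs 'e' -> different
  pos 7-8: 'e' vs 'd' -> different
  pos 8-9: 'd' vs 'b' -> different
Consecutive identical pairs: ['bb', 'bb', 'cc', 'cc']
Count: 4

4


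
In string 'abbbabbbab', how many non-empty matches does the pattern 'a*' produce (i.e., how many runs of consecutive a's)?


Pattern 'a*' matches zero or more a's. We want non-empty runs of consecutive a's.
String: 'abbbabbbab'
Walking through the string to find runs of a's:
  Run 1: positions 0-0 -> 'a'
  Run 2: positions 4-4 -> 'a'
  Run 3: positions 8-8 -> 'a'
Non-empty runs found: ['a', 'a', 'a']
Count: 3

3


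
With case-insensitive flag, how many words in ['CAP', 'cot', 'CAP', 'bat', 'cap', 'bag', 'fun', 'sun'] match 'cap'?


Case-insensitive matching: compare each word's lowercase form to 'cap'.
  'CAP' -> lower='cap' -> MATCH
  'cot' -> lower='cot' -> no
  'CAP' -> lower='cap' -> MATCH
  'bat' -> lower='bat' -> no
  'cap' -> lower='cap' -> MATCH
  'bag' -> lower='bag' -> no
  'fun' -> lower='fun' -> no
  'sun' -> lower='sun' -> no
Matches: ['CAP', 'CAP', 'cap']
Count: 3

3


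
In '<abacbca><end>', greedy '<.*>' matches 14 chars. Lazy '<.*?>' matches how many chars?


Greedy '<.*>' tries to match as MUCH as possible.
Lazy '<.*?>' tries to match as LITTLE as possible.

String: '<abacbca><end>'
Greedy '<.*>' starts at first '<' and extends to the LAST '>': '<abacbca><end>' (14 chars)
Lazy '<.*?>' starts at first '<' and stops at the FIRST '>': '<abacbca>' (9 chars)

9


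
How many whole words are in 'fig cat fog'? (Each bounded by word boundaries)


Word boundaries (\b) mark the start/end of each word.
Text: 'fig cat fog'
Splitting by whitespace:
  Word 1: 'fig'
  Word 2: 'cat'
  Word 3: 'fog'
Total whole words: 3

3


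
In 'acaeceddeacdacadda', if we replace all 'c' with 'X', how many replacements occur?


re.sub('c', 'X', text) replaces every occurrence of 'c' with 'X'.
Text: 'acaeceddeacdacadda'
Scanning for 'c':
  pos 1: 'c' -> replacement #1
  pos 4: 'c' -> replacement #2
  pos 10: 'c' -> replacement #3
  pos 13: 'c' -> replacement #4
Total replacements: 4

4


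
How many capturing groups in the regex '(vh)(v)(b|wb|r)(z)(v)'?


To count capturing groups, count each '(' that starts a group.
Pattern: '(vh)(v)(b|wb|r)(z)(v)'
Walking through the pattern:
  Position 0: '(' -> group #1
  Position 4: '(' -> group #2
  Position 7: '(' -> group #3
  Position 15: '(' -> group #4
  Position 18: '(' -> group #5
Total capturing groups: 5

5


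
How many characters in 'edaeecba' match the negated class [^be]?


Negated class [^be] matches any char NOT in {b, e}
Scanning 'edaeecba':
  pos 0: 'e' -> no (excluded)
  pos 1: 'd' -> MATCH
  pos 2: 'a' -> MATCH
  pos 3: 'e' -> no (excluded)
  pos 4: 'e' -> no (excluded)
  pos 5: 'c' -> MATCH
  pos 6: 'b' -> no (excluded)
  pos 7: 'a' -> MATCH
Total matches: 4

4


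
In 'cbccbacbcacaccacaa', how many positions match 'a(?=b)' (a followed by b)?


Lookahead 'a(?=b)' matches 'a' only when followed by 'b'.
String: 'cbccbacbcacaccacaa'
Checking each position where char is 'a':
  pos 5: 'a' -> no (next='c')
  pos 9: 'a' -> no (next='c')
  pos 11: 'a' -> no (next='c')
  pos 14: 'a' -> no (next='c')
  pos 16: 'a' -> no (next='a')
Matching positions: []
Count: 0

0


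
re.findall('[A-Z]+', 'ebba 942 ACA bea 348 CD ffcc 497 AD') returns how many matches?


Pattern '[A-Z]+' finds one or more uppercase letters.
Text: 'ebba 942 ACA bea 348 CD ffcc 497 AD'
Scanning for matches:
  Match 1: 'ACA'
  Match 2: 'CD'
  Match 3: 'AD'
Total matches: 3

3


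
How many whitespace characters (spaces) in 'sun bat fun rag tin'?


\s matches whitespace characters (spaces, tabs, etc.).
Text: 'sun bat fun rag tin'
This text has 5 words separated by spaces.
Number of spaces = number of words - 1 = 5 - 1 = 4

4


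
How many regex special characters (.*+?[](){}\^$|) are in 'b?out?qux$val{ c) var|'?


Regex special characters are: . * + ? [ ] ( ) { } \ ^ $ |
Scanning 'b?out?qux$val{ c) var|':
  pos 1: '?' -> SPECIAL
  pos 5: '?' -> SPECIAL
  pos 9: '$' -> SPECIAL
  pos 13: '{' -> SPECIAL
  pos 16: ')' -> SPECIAL
  pos 21: '|' -> SPECIAL
Special chars found: ['?', '?', '$', '{', ')', '|']
Total: 6

6


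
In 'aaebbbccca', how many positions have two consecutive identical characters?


Looking for consecutive identical characters in 'aaebbbccca':
  pos 0-1: 'a' vs 'a' -> MATCH ('aa')
  pos 1-2: 'a' vs 'e' -> different
  pos 2-3: 'e' vs 'b' -> different
  pos 3-4: 'b' vs 'b' -> MATCH ('bb')
  pos 4-5: 'b' vs 'b' -> MATCH ('bb')
  pos 5-6: 'b' vs 'c' -> different
  pos 6-7: 'c' vs 'c' -> MATCH ('cc')
  pos 7-8: 'c' vs 'c' -> MATCH ('cc')
  pos 8-9: 'c' vs 'a' -> different
Consecutive identical pairs: ['aa', 'bb', 'bb', 'cc', 'cc']
Count: 5

5


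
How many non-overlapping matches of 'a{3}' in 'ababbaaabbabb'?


Pattern 'a{3}' matches exactly 3 consecutive a's (greedy, non-overlapping).
String: 'ababbaaabbabb'
Scanning for runs of a's:
  Run at pos 0: 'a' (length 1) -> 0 match(es)
  Run at pos 2: 'a' (length 1) -> 0 match(es)
  Run at pos 5: 'aaa' (length 3) -> 1 match(es)
  Run at pos 10: 'a' (length 1) -> 0 match(es)
Matches found: ['aaa']
Total: 1

1


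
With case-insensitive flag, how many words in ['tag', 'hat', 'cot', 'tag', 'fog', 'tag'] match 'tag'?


Case-insensitive matching: compare each word's lowercase form to 'tag'.
  'tag' -> lower='tag' -> MATCH
  'hat' -> lower='hat' -> no
  'cot' -> lower='cot' -> no
  'tag' -> lower='tag' -> MATCH
  'fog' -> lower='fog' -> no
  'tag' -> lower='tag' -> MATCH
Matches: ['tag', 'tag', 'tag']
Count: 3

3


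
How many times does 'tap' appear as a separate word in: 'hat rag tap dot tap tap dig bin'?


Scanning each word for exact match 'tap':
  Word 1: 'hat' -> no
  Word 2: 'rag' -> no
  Word 3: 'tap' -> MATCH
  Word 4: 'dot' -> no
  Word 5: 'tap' -> MATCH
  Word 6: 'tap' -> MATCH
  Word 7: 'dig' -> no
  Word 8: 'bin' -> no
Total matches: 3

3


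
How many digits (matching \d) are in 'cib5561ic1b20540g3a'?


\d matches any digit 0-9.
Scanning 'cib5561ic1b20540g3a':
  pos 3: '5' -> DIGIT
  pos 4: '5' -> DIGIT
  pos 5: '6' -> DIGIT
  pos 6: '1' -> DIGIT
  pos 9: '1' -> DIGIT
  pos 11: '2' -> DIGIT
  pos 12: '0' -> DIGIT
  pos 13: '5' -> DIGIT
  pos 14: '4' -> DIGIT
  pos 15: '0' -> DIGIT
  pos 17: '3' -> DIGIT
Digits found: ['5', '5', '6', '1', '1', '2', '0', '5', '4', '0', '3']
Total: 11

11


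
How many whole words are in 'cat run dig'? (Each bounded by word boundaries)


Word boundaries (\b) mark the start/end of each word.
Text: 'cat run dig'
Splitting by whitespace:
  Word 1: 'cat'
  Word 2: 'run'
  Word 3: 'dig'
Total whole words: 3

3


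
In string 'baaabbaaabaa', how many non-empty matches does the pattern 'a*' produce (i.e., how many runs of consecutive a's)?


Pattern 'a*' matches zero or more a's. We want non-empty runs of consecutive a's.
String: 'baaabbaaabaa'
Walking through the string to find runs of a's:
  Run 1: positions 1-3 -> 'aaa'
  Run 2: positions 6-8 -> 'aaa'
  Run 3: positions 10-11 -> 'aa'
Non-empty runs found: ['aaa', 'aaa', 'aa']
Count: 3

3


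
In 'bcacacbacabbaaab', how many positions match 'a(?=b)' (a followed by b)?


Lookahead 'a(?=b)' matches 'a' only when followed by 'b'.
String: 'bcacacbacabbaaab'
Checking each position where char is 'a':
  pos 2: 'a' -> no (next='c')
  pos 4: 'a' -> no (next='c')
  pos 7: 'a' -> no (next='c')
  pos 9: 'a' -> MATCH (next='b')
  pos 12: 'a' -> no (next='a')
  pos 13: 'a' -> no (next='a')
  pos 14: 'a' -> MATCH (next='b')
Matching positions: [9, 14]
Count: 2

2


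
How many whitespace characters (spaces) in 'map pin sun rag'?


\s matches whitespace characters (spaces, tabs, etc.).
Text: 'map pin sun rag'
This text has 4 words separated by spaces.
Number of spaces = number of words - 1 = 4 - 1 = 3

3


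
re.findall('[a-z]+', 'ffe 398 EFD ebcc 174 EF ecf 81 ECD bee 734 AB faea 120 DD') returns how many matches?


Pattern '[a-z]+' finds one or more lowercase letters.
Text: 'ffe 398 EFD ebcc 174 EF ecf 81 ECD bee 734 AB faea 120 DD'
Scanning for matches:
  Match 1: 'ffe'
  Match 2: 'ebcc'
  Match 3: 'ecf'
  Match 4: 'bee'
  Match 5: 'faea'
Total matches: 5

5


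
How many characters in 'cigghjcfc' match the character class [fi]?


Character class [fi] matches any of: {f, i}
Scanning string 'cigghjcfc' character by character:
  pos 0: 'c' -> no
  pos 1: 'i' -> MATCH
  pos 2: 'g' -> no
  pos 3: 'g' -> no
  pos 4: 'h' -> no
  pos 5: 'j' -> no
  pos 6: 'c' -> no
  pos 7: 'f' -> MATCH
  pos 8: 'c' -> no
Total matches: 2

2


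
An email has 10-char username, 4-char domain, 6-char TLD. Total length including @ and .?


An email address has format: username@domain.tld
Username length: 10
'@' character: 1
Domain length: 4
'.' character: 1
TLD length: 6
Total = 10 + 1 + 4 + 1 + 6 = 22

22


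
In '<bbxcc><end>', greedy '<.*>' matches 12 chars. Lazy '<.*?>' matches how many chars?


Greedy '<.*>' tries to match as MUCH as possible.
Lazy '<.*?>' tries to match as LITTLE as possible.

String: '<bbxcc><end>'
Greedy '<.*>' starts at first '<' and extends to the LAST '>': '<bbxcc><end>' (12 chars)
Lazy '<.*?>' starts at first '<' and stops at the FIRST '>': '<bbxcc>' (7 chars)

7


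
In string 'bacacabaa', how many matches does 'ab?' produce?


Pattern 'ab?' matches 'a' optionally followed by 'b'.
String: 'bacacabaa'
Scanning left to right for 'a' then checking next char:
  Match 1: 'a' (a not followed by b)
  Match 2: 'a' (a not followed by b)
  Match 3: 'ab' (a followed by b)
  Match 4: 'a' (a not followed by b)
  Match 5: 'a' (a not followed by b)
Total matches: 5

5


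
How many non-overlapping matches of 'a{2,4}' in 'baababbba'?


Pattern 'a{2,4}' matches between 2 and 4 consecutive a's (greedy).
String: 'baababbba'
Finding runs of a's and applying greedy matching:
  Run at pos 1: 'aa' (length 2)
  Run at pos 4: 'a' (length 1)
  Run at pos 8: 'a' (length 1)
Matches: ['aa']
Count: 1

1


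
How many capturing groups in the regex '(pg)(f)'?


To count capturing groups, count each '(' that starts a group.
Pattern: '(pg)(f)'
Walking through the pattern:
  Position 0: '(' -> group #1
  Position 4: '(' -> group #2
Total capturing groups: 2

2


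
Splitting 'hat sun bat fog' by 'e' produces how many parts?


Splitting by 'e' breaks the string at each occurrence of the separator.
Text: 'hat sun bat fog'
Parts after split:
  Part 1: 'hat sun bat fog'
Total parts: 1

1


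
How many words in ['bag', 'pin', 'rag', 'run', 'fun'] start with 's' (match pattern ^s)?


Pattern ^s anchors to start of word. Check which words begin with 's':
  'bag' -> no
  'pin' -> no
  'rag' -> no
  'run' -> no
  'fun' -> no
Matching words: []
Count: 0

0


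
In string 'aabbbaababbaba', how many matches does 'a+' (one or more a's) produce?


Pattern 'a+' matches one or more consecutive a's.
String: 'aabbbaababbaba'
Scanning for runs of a:
  Match 1: 'aa' (length 2)
  Match 2: 'aa' (length 2)
  Match 3: 'a' (length 1)
  Match 4: 'a' (length 1)
  Match 5: 'a' (length 1)
Total matches: 5

5


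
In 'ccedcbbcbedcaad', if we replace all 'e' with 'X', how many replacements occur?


re.sub('e', 'X', text) replaces every occurrence of 'e' with 'X'.
Text: 'ccedcbbcbedcaad'
Scanning for 'e':
  pos 2: 'e' -> replacement #1
  pos 9: 'e' -> replacement #2
Total replacements: 2

2


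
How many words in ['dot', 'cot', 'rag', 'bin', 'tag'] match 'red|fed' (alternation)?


Alternation 'red|fed' matches either 'red' or 'fed'.
Checking each word:
  'dot' -> no
  'cot' -> no
  'rag' -> no
  'bin' -> no
  'tag' -> no
Matches: []
Count: 0

0


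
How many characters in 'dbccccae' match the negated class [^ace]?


Negated class [^ace] matches any char NOT in {a, c, e}
Scanning 'dbccccae':
  pos 0: 'd' -> MATCH
  pos 1: 'b' -> MATCH
  pos 2: 'c' -> no (excluded)
  pos 3: 'c' -> no (excluded)
  pos 4: 'c' -> no (excluded)
  pos 5: 'c' -> no (excluded)
  pos 6: 'a' -> no (excluded)
  pos 7: 'e' -> no (excluded)
Total matches: 2

2


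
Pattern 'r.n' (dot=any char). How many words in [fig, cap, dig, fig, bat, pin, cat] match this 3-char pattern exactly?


Pattern 'r.n' means: starts with 'r', any single char, ends with 'n'.
Checking each word (must be exactly 3 chars):
  'fig' (len=3): no
  'cap' (len=3): no
  'dig' (len=3): no
  'fig' (len=3): no
  'bat' (len=3): no
  'pin' (len=3): no
  'cat' (len=3): no
Matching words: []
Total: 0

0


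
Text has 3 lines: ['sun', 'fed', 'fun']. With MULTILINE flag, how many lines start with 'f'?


With MULTILINE flag, ^ matches the start of each line.
Lines: ['sun', 'fed', 'fun']
Checking which lines start with 'f':
  Line 1: 'sun' -> no
  Line 2: 'fed' -> MATCH
  Line 3: 'fun' -> MATCH
Matching lines: ['fed', 'fun']
Count: 2

2


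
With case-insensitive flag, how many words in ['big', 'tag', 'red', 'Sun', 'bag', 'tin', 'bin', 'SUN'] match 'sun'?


Case-insensitive matching: compare each word's lowercase form to 'sun'.
  'big' -> lower='big' -> no
  'tag' -> lower='tag' -> no
  'red' -> lower='red' -> no
  'Sun' -> lower='sun' -> MATCH
  'bag' -> lower='bag' -> no
  'tin' -> lower='tin' -> no
  'bin' -> lower='bin' -> no
  'SUN' -> lower='sun' -> MATCH
Matches: ['Sun', 'SUN']
Count: 2

2


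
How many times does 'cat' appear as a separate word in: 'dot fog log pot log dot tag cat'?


Scanning each word for exact match 'cat':
  Word 1: 'dot' -> no
  Word 2: 'fog' -> no
  Word 3: 'log' -> no
  Word 4: 'pot' -> no
  Word 5: 'log' -> no
  Word 6: 'dot' -> no
  Word 7: 'tag' -> no
  Word 8: 'cat' -> MATCH
Total matches: 1

1


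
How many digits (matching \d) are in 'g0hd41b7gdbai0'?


\d matches any digit 0-9.
Scanning 'g0hd41b7gdbai0':
  pos 1: '0' -> DIGIT
  pos 4: '4' -> DIGIT
  pos 5: '1' -> DIGIT
  pos 7: '7' -> DIGIT
  pos 13: '0' -> DIGIT
Digits found: ['0', '4', '1', '7', '0']
Total: 5

5


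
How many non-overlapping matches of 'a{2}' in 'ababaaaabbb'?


Pattern 'a{2}' matches exactly 2 consecutive a's (greedy, non-overlapping).
String: 'ababaaaabbb'
Scanning for runs of a's:
  Run at pos 0: 'a' (length 1) -> 0 match(es)
  Run at pos 2: 'a' (length 1) -> 0 match(es)
  Run at pos 4: 'aaaa' (length 4) -> 2 match(es)
Matches found: ['aa', 'aa']
Total: 2

2


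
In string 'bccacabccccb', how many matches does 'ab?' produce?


Pattern 'ab?' matches 'a' optionally followed by 'b'.
String: 'bccacabccccb'
Scanning left to right for 'a' then checking next char:
  Match 1: 'a' (a not followed by b)
  Match 2: 'ab' (a followed by b)
Total matches: 2

2


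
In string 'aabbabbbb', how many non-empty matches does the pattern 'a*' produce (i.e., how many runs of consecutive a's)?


Pattern 'a*' matches zero or more a's. We want non-empty runs of consecutive a's.
String: 'aabbabbbb'
Walking through the string to find runs of a's:
  Run 1: positions 0-1 -> 'aa'
  Run 2: positions 4-4 -> 'a'
Non-empty runs found: ['aa', 'a']
Count: 2

2


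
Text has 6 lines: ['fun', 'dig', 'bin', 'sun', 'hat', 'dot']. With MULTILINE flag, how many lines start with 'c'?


With MULTILINE flag, ^ matches the start of each line.
Lines: ['fun', 'dig', 'bin', 'sun', 'hat', 'dot']
Checking which lines start with 'c':
  Line 1: 'fun' -> no
  Line 2: 'dig' -> no
  Line 3: 'bin' -> no
  Line 4: 'sun' -> no
  Line 5: 'hat' -> no
  Line 6: 'dot' -> no
Matching lines: []
Count: 0

0


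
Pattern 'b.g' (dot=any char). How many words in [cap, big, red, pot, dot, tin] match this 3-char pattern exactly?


Pattern 'b.g' means: starts with 'b', any single char, ends with 'g'.
Checking each word (must be exactly 3 chars):
  'cap' (len=3): no
  'big' (len=3): MATCH
  'red' (len=3): no
  'pot' (len=3): no
  'dot' (len=3): no
  'tin' (len=3): no
Matching words: ['big']
Total: 1

1


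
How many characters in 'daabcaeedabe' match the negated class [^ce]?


Negated class [^ce] matches any char NOT in {c, e}
Scanning 'daabcaeedabe':
  pos 0: 'd' -> MATCH
  pos 1: 'a' -> MATCH
  pos 2: 'a' -> MATCH
  pos 3: 'b' -> MATCH
  pos 4: 'c' -> no (excluded)
  pos 5: 'a' -> MATCH
  pos 6: 'e' -> no (excluded)
  pos 7: 'e' -> no (excluded)
  pos 8: 'd' -> MATCH
  pos 9: 'a' -> MATCH
  pos 10: 'b' -> MATCH
  pos 11: 'e' -> no (excluded)
Total matches: 8

8


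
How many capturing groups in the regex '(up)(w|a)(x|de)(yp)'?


To count capturing groups, count each '(' that starts a group.
Pattern: '(up)(w|a)(x|de)(yp)'
Walking through the pattern:
  Position 0: '(' -> group #1
  Position 4: '(' -> group #2
  Position 9: '(' -> group #3
  Position 15: '(' -> group #4
Total capturing groups: 4

4


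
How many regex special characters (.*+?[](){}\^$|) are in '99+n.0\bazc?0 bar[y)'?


Regex special characters are: . * + ? [ ] ( ) { } \ ^ $ |
Scanning '99+n.0\bazc?0 bar[y)':
  pos 2: '+' -> SPECIAL
  pos 4: '.' -> SPECIAL
  pos 6: '\' -> SPECIAL
  pos 11: '?' -> SPECIAL
  pos 17: '[' -> SPECIAL
  pos 19: ')' -> SPECIAL
Special chars found: ['+', '.', '\\', '?', '[', ')']
Total: 6

6


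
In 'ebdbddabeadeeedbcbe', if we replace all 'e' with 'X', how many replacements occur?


re.sub('e', 'X', text) replaces every occurrence of 'e' with 'X'.
Text: 'ebdbddabeadeeedbcbe'
Scanning for 'e':
  pos 0: 'e' -> replacement #1
  pos 8: 'e' -> replacement #2
  pos 11: 'e' -> replacement #3
  pos 12: 'e' -> replacement #4
  pos 13: 'e' -> replacement #5
  pos 18: 'e' -> replacement #6
Total replacements: 6

6


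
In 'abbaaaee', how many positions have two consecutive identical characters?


Looking for consecutive identical characters in 'abbaaaee':
  pos 0-1: 'a' vs 'b' -> different
  pos 1-2: 'b' vs 'b' -> MATCH ('bb')
  pos 2-3: 'b' vs 'a' -> different
  pos 3-4: 'a' vs 'a' -> MATCH ('aa')
  pos 4-5: 'a' vs 'a' -> MATCH ('aa')
  pos 5-6: 'a' vs 'e' -> different
  pos 6-7: 'e' vs 'e' -> MATCH ('ee')
Consecutive identical pairs: ['bb', 'aa', 'aa', 'ee']
Count: 4

4


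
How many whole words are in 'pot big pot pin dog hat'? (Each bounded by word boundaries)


Word boundaries (\b) mark the start/end of each word.
Text: 'pot big pot pin dog hat'
Splitting by whitespace:
  Word 1: 'pot'
  Word 2: 'big'
  Word 3: 'pot'
  Word 4: 'pin'
  Word 5: 'dog'
  Word 6: 'hat'
Total whole words: 6

6


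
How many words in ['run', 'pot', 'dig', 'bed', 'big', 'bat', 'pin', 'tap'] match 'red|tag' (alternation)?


Alternation 'red|tag' matches either 'red' or 'tag'.
Checking each word:
  'run' -> no
  'pot' -> no
  'dig' -> no
  'bed' -> no
  'big' -> no
  'bat' -> no
  'pin' -> no
  'tap' -> no
Matches: []
Count: 0

0


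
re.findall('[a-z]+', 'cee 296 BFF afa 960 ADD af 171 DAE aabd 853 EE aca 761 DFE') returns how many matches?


Pattern '[a-z]+' finds one or more lowercase letters.
Text: 'cee 296 BFF afa 960 ADD af 171 DAE aabd 853 EE aca 761 DFE'
Scanning for matches:
  Match 1: 'cee'
  Match 2: 'afa'
  Match 3: 'af'
  Match 4: 'aabd'
  Match 5: 'aca'
Total matches: 5

5


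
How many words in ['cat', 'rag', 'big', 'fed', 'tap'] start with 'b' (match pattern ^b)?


Pattern ^b anchors to start of word. Check which words begin with 'b':
  'cat' -> no
  'rag' -> no
  'big' -> MATCH (starts with 'b')
  'fed' -> no
  'tap' -> no
Matching words: ['big']
Count: 1

1


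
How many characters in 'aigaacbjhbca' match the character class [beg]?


Character class [beg] matches any of: {b, e, g}
Scanning string 'aigaacbjhbca' character by character:
  pos 0: 'a' -> no
  pos 1: 'i' -> no
  pos 2: 'g' -> MATCH
  pos 3: 'a' -> no
  pos 4: 'a' -> no
  pos 5: 'c' -> no
  pos 6: 'b' -> MATCH
  pos 7: 'j' -> no
  pos 8: 'h' -> no
  pos 9: 'b' -> MATCH
  pos 10: 'c' -> no
  pos 11: 'a' -> no
Total matches: 3

3


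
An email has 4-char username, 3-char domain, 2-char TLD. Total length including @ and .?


An email address has format: username@domain.tld
Username length: 4
'@' character: 1
Domain length: 3
'.' character: 1
TLD length: 2
Total = 4 + 1 + 3 + 1 + 2 = 11

11


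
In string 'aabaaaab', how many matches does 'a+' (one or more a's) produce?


Pattern 'a+' matches one or more consecutive a's.
String: 'aabaaaab'
Scanning for runs of a:
  Match 1: 'aa' (length 2)
  Match 2: 'aaaa' (length 4)
Total matches: 2

2


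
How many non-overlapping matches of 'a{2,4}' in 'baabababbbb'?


Pattern 'a{2,4}' matches between 2 and 4 consecutive a's (greedy).
String: 'baabababbbb'
Finding runs of a's and applying greedy matching:
  Run at pos 1: 'aa' (length 2)
  Run at pos 4: 'a' (length 1)
  Run at pos 6: 'a' (length 1)
Matches: ['aa']
Count: 1

1


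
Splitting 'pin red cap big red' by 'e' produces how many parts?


Splitting by 'e' breaks the string at each occurrence of the separator.
Text: 'pin red cap big red'
Parts after split:
  Part 1: 'pin r'
  Part 2: 'd cap big r'
  Part 3: 'd'
Total parts: 3

3


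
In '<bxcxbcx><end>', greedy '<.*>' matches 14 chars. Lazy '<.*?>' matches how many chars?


Greedy '<.*>' tries to match as MUCH as possible.
Lazy '<.*?>' tries to match as LITTLE as possible.

String: '<bxcxbcx><end>'
Greedy '<.*>' starts at first '<' and extends to the LAST '>': '<bxcxbcx><end>' (14 chars)
Lazy '<.*?>' starts at first '<' and stops at the FIRST '>': '<bxcxbcx>' (9 chars)

9


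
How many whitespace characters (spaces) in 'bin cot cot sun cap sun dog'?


\s matches whitespace characters (spaces, tabs, etc.).
Text: 'bin cot cot sun cap sun dog'
This text has 7 words separated by spaces.
Number of spaces = number of words - 1 = 7 - 1 = 6

6


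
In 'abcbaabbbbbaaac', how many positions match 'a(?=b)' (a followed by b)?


Lookahead 'a(?=b)' matches 'a' only when followed by 'b'.
String: 'abcbaabbbbbaaac'
Checking each position where char is 'a':
  pos 0: 'a' -> MATCH (next='b')
  pos 4: 'a' -> no (next='a')
  pos 5: 'a' -> MATCH (next='b')
  pos 11: 'a' -> no (next='a')
  pos 12: 'a' -> no (next='a')
  pos 13: 'a' -> no (next='c')
Matching positions: [0, 5]
Count: 2

2


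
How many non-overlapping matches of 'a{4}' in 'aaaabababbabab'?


Pattern 'a{4}' matches exactly 4 consecutive a's (greedy, non-overlapping).
String: 'aaaabababbabab'
Scanning for runs of a's:
  Run at pos 0: 'aaaa' (length 4) -> 1 match(es)
  Run at pos 5: 'a' (length 1) -> 0 match(es)
  Run at pos 7: 'a' (length 1) -> 0 match(es)
  Run at pos 10: 'a' (length 1) -> 0 match(es)
  Run at pos 12: 'a' (length 1) -> 0 match(es)
Matches found: ['aaaa']
Total: 1

1


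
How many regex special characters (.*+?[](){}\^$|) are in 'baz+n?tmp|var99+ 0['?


Regex special characters are: . * + ? [ ] ( ) { } \ ^ $ |
Scanning 'baz+n?tmp|var99+ 0[':
  pos 3: '+' -> SPECIAL
  pos 5: '?' -> SPECIAL
  pos 9: '|' -> SPECIAL
  pos 15: '+' -> SPECIAL
  pos 18: '[' -> SPECIAL
Special chars found: ['+', '?', '|', '+', '[']
Total: 5

5


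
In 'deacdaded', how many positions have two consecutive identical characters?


Looking for consecutive identical characters in 'deacdaded':
  pos 0-1: 'd' vs 'e' -> different
  pos 1-2: 'e' vs 'a' -> different
  pos 2-3: 'a' vs 'c' -> different
  pos 3-4: 'c' vs 'd' -> different
  pos 4-5: 'd' vs 'a' -> different
  pos 5-6: 'a' vs 'd' -> different
  pos 6-7: 'd' vs 'e' -> different
  pos 7-8: 'e' vs 'd' -> different
Consecutive identical pairs: []
Count: 0

0


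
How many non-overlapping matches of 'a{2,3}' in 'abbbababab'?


Pattern 'a{2,3}' matches between 2 and 3 consecutive a's (greedy).
String: 'abbbababab'
Finding runs of a's and applying greedy matching:
  Run at pos 0: 'a' (length 1)
  Run at pos 4: 'a' (length 1)
  Run at pos 6: 'a' (length 1)
  Run at pos 8: 'a' (length 1)
Matches: []
Count: 0

0


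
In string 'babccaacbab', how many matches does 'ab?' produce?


Pattern 'ab?' matches 'a' optionally followed by 'b'.
String: 'babccaacbab'
Scanning left to right for 'a' then checking next char:
  Match 1: 'ab' (a followed by b)
  Match 2: 'a' (a not followed by b)
  Match 3: 'a' (a not followed by b)
  Match 4: 'ab' (a followed by b)
Total matches: 4

4


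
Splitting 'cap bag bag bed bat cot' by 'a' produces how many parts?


Splitting by 'a' breaks the string at each occurrence of the separator.
Text: 'cap bag bag bed bat cot'
Parts after split:
  Part 1: 'c'
  Part 2: 'p b'
  Part 3: 'g b'
  Part 4: 'g bed b'
  Part 5: 't cot'
Total parts: 5

5


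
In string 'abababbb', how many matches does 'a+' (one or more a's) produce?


Pattern 'a+' matches one or more consecutive a's.
String: 'abababbb'
Scanning for runs of a:
  Match 1: 'a' (length 1)
  Match 2: 'a' (length 1)
  Match 3: 'a' (length 1)
Total matches: 3

3


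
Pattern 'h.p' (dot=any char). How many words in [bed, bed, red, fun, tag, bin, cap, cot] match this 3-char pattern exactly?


Pattern 'h.p' means: starts with 'h', any single char, ends with 'p'.
Checking each word (must be exactly 3 chars):
  'bed' (len=3): no
  'bed' (len=3): no
  'red' (len=3): no
  'fun' (len=3): no
  'tag' (len=3): no
  'bin' (len=3): no
  'cap' (len=3): no
  'cot' (len=3): no
Matching words: []
Total: 0

0


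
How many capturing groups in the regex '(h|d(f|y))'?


To count capturing groups, count each '(' that starts a group.
Pattern: '(h|d(f|y))'
Walking through the pattern:
  Position 0: '(' -> group #1
  Position 4: '(' -> group #2
Total capturing groups: 2

2


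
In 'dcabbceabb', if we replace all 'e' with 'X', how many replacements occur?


re.sub('e', 'X', text) replaces every occurrence of 'e' with 'X'.
Text: 'dcabbceabb'
Scanning for 'e':
  pos 6: 'e' -> replacement #1
Total replacements: 1

1


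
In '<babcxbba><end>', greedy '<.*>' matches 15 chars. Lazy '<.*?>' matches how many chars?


Greedy '<.*>' tries to match as MUCH as possible.
Lazy '<.*?>' tries to match as LITTLE as possible.

String: '<babcxbba><end>'
Greedy '<.*>' starts at first '<' and extends to the LAST '>': '<babcxbba><end>' (15 chars)
Lazy '<.*?>' starts at first '<' and stops at the FIRST '>': '<babcxbba>' (10 chars)

10


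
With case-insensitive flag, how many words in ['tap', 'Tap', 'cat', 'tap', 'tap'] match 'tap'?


Case-insensitive matching: compare each word's lowercase form to 'tap'.
  'tap' -> lower='tap' -> MATCH
  'Tap' -> lower='tap' -> MATCH
  'cat' -> lower='cat' -> no
  'tap' -> lower='tap' -> MATCH
  'tap' -> lower='tap' -> MATCH
Matches: ['tap', 'Tap', 'tap', 'tap']
Count: 4

4


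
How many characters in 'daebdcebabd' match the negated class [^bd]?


Negated class [^bd] matches any char NOT in {b, d}
Scanning 'daebdcebabd':
  pos 0: 'd' -> no (excluded)
  pos 1: 'a' -> MATCH
  pos 2: 'e' -> MATCH
  pos 3: 'b' -> no (excluded)
  pos 4: 'd' -> no (excluded)
  pos 5: 'c' -> MATCH
  pos 6: 'e' -> MATCH
  pos 7: 'b' -> no (excluded)
  pos 8: 'a' -> MATCH
  pos 9: 'b' -> no (excluded)
  pos 10: 'd' -> no (excluded)
Total matches: 5

5


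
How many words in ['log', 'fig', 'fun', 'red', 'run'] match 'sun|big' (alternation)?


Alternation 'sun|big' matches either 'sun' or 'big'.
Checking each word:
  'log' -> no
  'fig' -> no
  'fun' -> no
  'red' -> no
  'run' -> no
Matches: []
Count: 0

0


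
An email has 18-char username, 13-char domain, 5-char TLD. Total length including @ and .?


An email address has format: username@domain.tld
Username length: 18
'@' character: 1
Domain length: 13
'.' character: 1
TLD length: 5
Total = 18 + 1 + 13 + 1 + 5 = 38

38


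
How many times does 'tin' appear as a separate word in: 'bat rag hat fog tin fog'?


Scanning each word for exact match 'tin':
  Word 1: 'bat' -> no
  Word 2: 'rag' -> no
  Word 3: 'hat' -> no
  Word 4: 'fog' -> no
  Word 5: 'tin' -> MATCH
  Word 6: 'fog' -> no
Total matches: 1

1


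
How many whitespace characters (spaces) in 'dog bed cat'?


\s matches whitespace characters (spaces, tabs, etc.).
Text: 'dog bed cat'
This text has 3 words separated by spaces.
Number of spaces = number of words - 1 = 3 - 1 = 2

2


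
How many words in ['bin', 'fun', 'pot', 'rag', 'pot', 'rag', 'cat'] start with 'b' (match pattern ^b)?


Pattern ^b anchors to start of word. Check which words begin with 'b':
  'bin' -> MATCH (starts with 'b')
  'fun' -> no
  'pot' -> no
  'rag' -> no
  'pot' -> no
  'rag' -> no
  'cat' -> no
Matching words: ['bin']
Count: 1

1


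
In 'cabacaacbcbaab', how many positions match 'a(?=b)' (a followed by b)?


Lookahead 'a(?=b)' matches 'a' only when followed by 'b'.
String: 'cabacaacbcbaab'
Checking each position where char is 'a':
  pos 1: 'a' -> MATCH (next='b')
  pos 3: 'a' -> no (next='c')
  pos 5: 'a' -> no (next='a')
  pos 6: 'a' -> no (next='c')
  pos 11: 'a' -> no (next='a')
  pos 12: 'a' -> MATCH (next='b')
Matching positions: [1, 12]
Count: 2

2


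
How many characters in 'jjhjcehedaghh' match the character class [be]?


Character class [be] matches any of: {b, e}
Scanning string 'jjhjcehedaghh' character by character:
  pos 0: 'j' -> no
  pos 1: 'j' -> no
  pos 2: 'h' -> no
  pos 3: 'j' -> no
  pos 4: 'c' -> no
  pos 5: 'e' -> MATCH
  pos 6: 'h' -> no
  pos 7: 'e' -> MATCH
  pos 8: 'd' -> no
  pos 9: 'a' -> no
  pos 10: 'g' -> no
  pos 11: 'h' -> no
  pos 12: 'h' -> no
Total matches: 2

2


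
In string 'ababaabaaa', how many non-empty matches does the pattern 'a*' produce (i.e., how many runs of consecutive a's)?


Pattern 'a*' matches zero or more a's. We want non-empty runs of consecutive a's.
String: 'ababaabaaa'
Walking through the string to find runs of a's:
  Run 1: positions 0-0 -> 'a'
  Run 2: positions 2-2 -> 'a'
  Run 3: positions 4-5 -> 'aa'
  Run 4: positions 7-9 -> 'aaa'
Non-empty runs found: ['a', 'a', 'aa', 'aaa']
Count: 4

4
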